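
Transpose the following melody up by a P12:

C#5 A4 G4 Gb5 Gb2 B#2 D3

G#6 E6 D6 Db7 Db4 F##4 A4

A perfect twelfth up from C#5 gives G#6.
A4 up a perfect twelfth is E6.
G4 up a perfect twelfth is D6.
A perfect twelfth up from Gb5 gives Db7.
Gb2 up a perfect twelfth is Db4.
B#2: a twelfth up reaches F, and 19 semitones makes it F##4.
A perfect twelfth up from D3 gives A4.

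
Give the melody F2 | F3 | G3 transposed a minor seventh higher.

Eb3 Eb4 F4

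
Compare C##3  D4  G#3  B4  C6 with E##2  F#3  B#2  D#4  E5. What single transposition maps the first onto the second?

From C##3 to E##2 is 6 letter names — a sixth of some quality.
E##2 to C##3 is 8 semitones, which makes it a minor sixth; the second version is lower, so the direction is down.
Checking another pair — C6 → E5 — gives the same interval.

down a minor sixth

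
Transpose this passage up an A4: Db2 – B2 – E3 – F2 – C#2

G2 E#3 A#3 B2 F##2

Db2 up an augmented fourth is G2.
B2 up an augmented fourth is E#3.
E3: a fourth up reaches A, and 6 semitones makes it A#3.
F2: a fourth up reaches B, and 6 semitones makes it B2.
C#2 up an augmented fourth is F##2.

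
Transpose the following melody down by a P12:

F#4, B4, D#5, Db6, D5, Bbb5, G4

F#4 becomes B2
B4 becomes E3
D#5 becomes G#3
Db6 becomes Gb4
D5 becomes G3
Bbb5 becomes Ebb4
G4 becomes C3

B2 E3 G#3 Gb4 G3 Ebb4 C3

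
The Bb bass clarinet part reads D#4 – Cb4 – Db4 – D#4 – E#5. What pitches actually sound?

C#3 Bbb2 Cb3 C#3 D#4

The Bb bass clarinet sounds a major ninth below written, so transpose each written note down a major ninth.
D#4 gives C#3
Cb4 gives Bbb2
Db4 gives Cb3
D#4 gives C#3
E#5 gives D#4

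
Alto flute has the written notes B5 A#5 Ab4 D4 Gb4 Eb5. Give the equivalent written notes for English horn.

C#6 B#5 Bb4 E4 Ab4 F5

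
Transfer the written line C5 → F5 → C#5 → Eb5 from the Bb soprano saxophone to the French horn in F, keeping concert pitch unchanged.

F5 Bb5 F#5 Ab5

First find concert pitch: the Bb soprano saxophone sounds a major second below written, so C5 F5 C#5 Eb5 sounds Bb4 Eb5 B4 Db5.
Then write for French horn in F: it sounds a perfect fifth below written, so the part must be a perfect fifth above concert.
Bb4 → F5
Eb5 → Bb5
B4 → F#5
Db5 → Ab5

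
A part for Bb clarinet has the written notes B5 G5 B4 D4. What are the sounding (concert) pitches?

A5 F5 A4 C4

Written C4 on the Bb clarinet sounds as Bb3, a major second lower; apply that shift to every note.
B5 gives A5
G5 gives F5
B4 gives A4
D4 gives C4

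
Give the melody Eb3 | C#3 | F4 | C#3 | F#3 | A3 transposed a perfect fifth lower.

Ab2 F#2 Bb3 F#2 B2 D3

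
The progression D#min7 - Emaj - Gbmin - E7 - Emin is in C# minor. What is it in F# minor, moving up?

G#min7 Amaj Cbmin A7 Amin

C# minor up to F# minor is a perfect fourth; each chord root moves by that interval while the quality stays the same.
D#min7: root D# up a perfect fourth → G#, giving G#min7.
Emaj: root E up a perfect fourth → A, giving Amaj.
Gbmin: root Gb up a perfect fourth → Cb, giving Cbmin.
E7: root E up a perfect fourth → A, giving A7.
Emin: root E up a perfect fourth → A, giving Amin.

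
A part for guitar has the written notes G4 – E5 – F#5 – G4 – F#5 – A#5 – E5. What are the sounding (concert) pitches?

Written C4 on the guitar sounds as C3, a perfect octave lower; apply that shift to every note.
G4 to G3
E5 to E4
F#5 to F#4
G4 to G3
F#5 to F#4
A#5 to A#4
E5 to E4

G3 E4 F#4 G3 F#4 A#4 E4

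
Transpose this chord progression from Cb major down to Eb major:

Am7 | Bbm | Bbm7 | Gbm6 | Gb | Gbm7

C#m7 Dm Dm7 Bbm6 Bb Bbm7

Cb major down to Eb major is a minor sixth; each chord root moves by that interval while the quality stays the same.
Am7: root A down a minor sixth → C#, giving C#m7.
Bbm: root Bb down a minor sixth → D, giving Dm.
Bbm7: root Bb down a minor sixth → D, giving Dm7.
Gbm6: root Gb down a minor sixth → Bb, giving Bbm6.
Gb: root Gb down a minor sixth → Bb, giving Bb.
Gbm7: root Gb down a minor sixth → Bb, giving Bbm7.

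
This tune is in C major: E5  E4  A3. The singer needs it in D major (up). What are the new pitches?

C major to D major up is a major second, so every note moves up by that interval.
E5 becomes F#5
E4 becomes F#4
A3 becomes B3

F#5 F#4 B3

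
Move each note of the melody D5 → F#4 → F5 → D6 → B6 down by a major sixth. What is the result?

F4 A3 Ab4 F5 D6

D5: a sixth down reaches F, and 9 semitones makes it F4.
F#4: a sixth down reaches A, and 9 semitones makes it A3.
A major sixth down from F5 gives Ab4.
D6 down a major sixth is F5.
B6 down a major sixth is D6.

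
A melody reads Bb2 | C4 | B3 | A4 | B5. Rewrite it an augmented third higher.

D#3 E#4 D##4 C##5 D##6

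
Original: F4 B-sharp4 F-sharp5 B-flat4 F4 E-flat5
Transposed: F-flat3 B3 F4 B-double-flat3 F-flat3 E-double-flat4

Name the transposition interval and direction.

Take the first pair: F4 → Fb3. F to F spans 8 letter names, so the interval is some kind of octave.
Fb3 to F4 is 13 semitones, which makes it an augmented octave; the second version is lower, so the direction is down.
Checking another pair — Eb5 → Ebb4 — gives the same interval.

down an augmented octave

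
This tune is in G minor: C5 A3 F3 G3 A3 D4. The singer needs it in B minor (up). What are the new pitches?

G minor to B minor up is a major third, so every note moves up by that interval.
C5 becomes E5
A3 becomes C#4
F3 becomes A3
G3 becomes B3
A3 becomes C#4
D4 becomes F#4

E5 C#4 A3 B3 C#4 F#4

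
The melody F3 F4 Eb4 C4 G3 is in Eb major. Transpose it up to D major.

E4 E5 D5 B4 F#4

From Eb up to D is a major seventh; apply that to each pitch.
F3 -> E4
F4 -> E5
Eb4 -> D5
C4 -> B4
G3 -> F#4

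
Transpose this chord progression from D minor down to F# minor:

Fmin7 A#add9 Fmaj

D minor down to F# minor is a minor sixth; each chord root moves by that interval while the quality stays the same.
Fmin7: root F down a minor sixth → A, giving Amin7.
A#add9: root A# down a minor sixth → C##, giving C##add9.
Fmaj: root F down a minor sixth → A, giving Amaj.

Amin7 C##add9 Amaj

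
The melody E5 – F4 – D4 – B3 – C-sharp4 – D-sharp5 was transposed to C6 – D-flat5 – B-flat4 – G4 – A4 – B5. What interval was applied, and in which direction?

From E5 to C6 is 6 letter names — a sixth of some quality.
E5 to C6 is 8 semitones, which makes it a minor sixth; the second version is higher, so the direction is up.
Checking another pair — D#5 → B5 — gives the same interval.

up a minor sixth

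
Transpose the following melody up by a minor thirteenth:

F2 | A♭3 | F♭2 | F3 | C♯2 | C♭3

Db4 Fb5 Dbb4 Db5 A3 Abb4

F2 becomes Db4
Ab3 becomes Fb5
Fb2 becomes Dbb4
F3 becomes Db5
C#2 becomes A3
Cb3 becomes Abb4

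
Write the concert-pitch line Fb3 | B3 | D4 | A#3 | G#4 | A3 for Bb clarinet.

Gb3 C#4 E4 B#3 A#4 B3

Written C4 sounds as Bb3 on the Bb clarinet, so concert pitches are written a major second up.
Fb3 to Gb3
B3 to C#4
D4 to E4
A#3 to B#3
G#4 to A#4
A3 to B3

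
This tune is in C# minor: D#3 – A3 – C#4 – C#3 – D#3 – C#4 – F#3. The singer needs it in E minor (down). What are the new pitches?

F#2 C3 E3 E2 F#2 E3 A2

C# minor to E minor down is a major sixth, so every note moves down by that interval.
D#3 -> F#2
A3 -> C3
C#4 -> E3
C#3 -> E2
D#3 -> F#2
C#4 -> E3
F#3 -> A2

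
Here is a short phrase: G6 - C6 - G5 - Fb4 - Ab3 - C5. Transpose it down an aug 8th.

G6: an octave down reaches G, and 13 semitones makes it Gb5.
An augmented octave down from C6 gives Cb5.
An augmented octave down from G5 gives Gb4.
An augmented octave down from Fb4 gives Fbb3.
An augmented octave down from Ab3 gives Abb2.
An augmented octave down from C5 gives Cb4.

Gb5 Cb5 Gb4 Fbb3 Abb2 Cb4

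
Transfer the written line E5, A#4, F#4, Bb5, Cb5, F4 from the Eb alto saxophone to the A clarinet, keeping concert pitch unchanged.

Bb4 E4 C4 Fb5 Gbb4 Cb4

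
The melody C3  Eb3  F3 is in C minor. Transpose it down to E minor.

E2 G2 A2

C minor to E minor down is a minor sixth, so every note moves down by that interval.
C3 -> E2
Eb3 -> G2
F3 -> A2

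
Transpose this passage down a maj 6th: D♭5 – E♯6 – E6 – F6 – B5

Fb4 G#5 G5 Ab5 D5

Db5: a sixth down reaches F, and 9 semitones makes it Fb4.
A major sixth down from E#6 gives G#5.
A major sixth down from E6 gives G5.
F6 down a major sixth is Ab5.
B5: a sixth down reaches D, and 9 semitones makes it D5.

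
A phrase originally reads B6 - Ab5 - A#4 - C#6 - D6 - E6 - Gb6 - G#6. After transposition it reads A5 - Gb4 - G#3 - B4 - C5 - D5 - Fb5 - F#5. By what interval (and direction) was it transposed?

down a major ninth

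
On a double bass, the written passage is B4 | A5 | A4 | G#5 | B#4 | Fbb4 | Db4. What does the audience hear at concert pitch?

Written C4 on the double bass sounds as C3, a perfect octave lower; apply that shift to every note.
B4 → B3
A5 → A4
A4 → A3
G#5 → G#4
B#4 → B#3
Fbb4 → Fbb3
Db4 → Db3

B3 A4 A3 G#4 B#3 Fbb3 Db3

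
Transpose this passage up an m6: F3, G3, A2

Db4 Eb4 F3

F3 -> Db4
G3 -> Eb4
A2 -> F3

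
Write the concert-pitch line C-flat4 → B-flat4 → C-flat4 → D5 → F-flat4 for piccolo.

The piccolo sounds a perfect octave above written, so the written part must be a perfect octave below concert — transpose each note down.
Cb4 -> Cb3
Bb4 -> Bb3
Cb4 -> Cb3
D5 -> D4
Fb4 -> Fb3

Cb3 Bb3 Cb3 D4 Fb3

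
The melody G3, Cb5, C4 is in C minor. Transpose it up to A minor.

E4 Ab5 A4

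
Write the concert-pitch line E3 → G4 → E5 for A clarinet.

Written C4 sounds as A3 on the A clarinet, so concert pitches are written a minor third up.
E3 to G3
G4 to Bb4
E5 to G5

G3 Bb4 G5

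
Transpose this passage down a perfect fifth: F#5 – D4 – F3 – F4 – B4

B4 G3 Bb2 Bb3 E4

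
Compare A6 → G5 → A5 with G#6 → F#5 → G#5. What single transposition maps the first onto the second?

down a minor second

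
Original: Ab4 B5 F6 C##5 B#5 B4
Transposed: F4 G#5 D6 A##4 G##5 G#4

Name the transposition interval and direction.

From Ab4 to F4 is 3 letter names — a third of some quality.
F4 to Ab4 is 3 semitones, which makes it a minor third; the second version is lower, so the direction is down.
Checking another pair — B4 → G#4 — gives the same interval.

down a minor third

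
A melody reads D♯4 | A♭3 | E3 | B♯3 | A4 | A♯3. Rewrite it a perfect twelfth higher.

A#5 Eb5 B4 F##5 E6 E#5

D#4 up a perfect twelfth is A#5.
A perfect twelfth up from Ab3 gives Eb5.
E3: a twelfth up reaches B, and 19 semitones makes it B4.
A perfect twelfth up from B#3 gives F##5.
A4 up a perfect twelfth is E6.
A#3 up a perfect twelfth is E#5.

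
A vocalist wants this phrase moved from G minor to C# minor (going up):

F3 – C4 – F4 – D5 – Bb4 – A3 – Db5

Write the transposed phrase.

B3 F#4 B4 G#5 E5 D#4 G5

G minor to C# minor up is an augmented fourth, so every note moves up by that interval.
F3 -> B3
C4 -> F#4
F4 -> B4
D5 -> G#5
Bb4 -> E5
A3 -> D#4
Db5 -> G5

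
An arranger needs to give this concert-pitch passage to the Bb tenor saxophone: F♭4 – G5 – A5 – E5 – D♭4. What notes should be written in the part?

Gb5 A6 B6 F#6 Eb5

Written C4 sounds as Bb2 on the Bb tenor saxophone, so concert pitches are written a major ninth up.
Fb4 becomes Gb5
G5 becomes A6
A5 becomes B6
E5 becomes F#6
Db4 becomes Eb5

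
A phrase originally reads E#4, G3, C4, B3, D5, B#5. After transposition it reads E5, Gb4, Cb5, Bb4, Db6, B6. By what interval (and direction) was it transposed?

Take the first pair: E#4 → E5. E to E spans 8 letter names, so the interval is some kind of octave.
E#4 to E5 is 11 semitones, which makes it a diminished octave; the second version is higher, so the direction is up.
Checking another pair — B#5 → B6 — gives the same interval.

up a diminished octave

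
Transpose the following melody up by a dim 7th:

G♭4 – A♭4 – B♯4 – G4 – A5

Fbb5 Gbb5 A5 Fb5 Gb6

Gb4 to Fbb5
Ab4 to Gbb5
B#4 to A5
G4 to Fb5
A5 to Gb6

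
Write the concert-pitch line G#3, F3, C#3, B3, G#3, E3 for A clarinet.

B3 Ab3 E3 D4 B3 G3

The A clarinet sounds a minor third below written, so the written part must be a minor third above concert — transpose each note up.
G#3 → B3
F3 → Ab3
C#3 → E3
B3 → D4
G#3 → B3
E3 → G3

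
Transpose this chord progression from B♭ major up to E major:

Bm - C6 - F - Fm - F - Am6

B♭ major up to E major is an augmented fourth; each chord root moves by that interval while the quality stays the same.
Bm: root B up an augmented fourth → E#, giving E#m.
C6: root C up an augmented fourth → F#, giving F#6.
F: root F up an augmented fourth → B, giving B.
Fm: root F up an augmented fourth → B, giving Bm.
F: root F up an augmented fourth → B, giving B.
Am6: root A up an augmented fourth → D#, giving D#m6.

E#m F#6 B Bm B D#m6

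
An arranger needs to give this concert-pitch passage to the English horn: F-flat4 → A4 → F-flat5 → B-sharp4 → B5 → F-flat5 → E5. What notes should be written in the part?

Cb5 E5 Cb6 F##5 F#6 Cb6 B5

Written C4 sounds as F3 on the English horn, so concert pitches are written a perfect fifth up.
Fb4 to Cb5
A4 to E5
Fb5 to Cb6
B#4 to F##5
B5 to F#6
Fb5 to Cb6
E5 to B5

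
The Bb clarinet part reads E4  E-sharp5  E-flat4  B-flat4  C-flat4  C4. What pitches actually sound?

Written C4 on the Bb clarinet sounds as Bb3, a major second lower; apply that shift to every note.
E4 → D4
E#5 → D#5
Eb4 → Db4
Bb4 → Ab4
Cb4 → Bbb3
C4 → Bb3

D4 D#5 Db4 Ab4 Bbb3 Bb3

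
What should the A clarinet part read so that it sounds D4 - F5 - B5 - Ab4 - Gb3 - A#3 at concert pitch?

F4 Ab5 D6 Cb5 Bbb3 C#4

Written C4 sounds as A3 on the A clarinet, so concert pitches are written a minor third up.
D4 becomes F4
F5 becomes Ab5
B5 becomes D6
Ab4 becomes Cb5
Gb3 becomes Bbb3
A#3 becomes C#4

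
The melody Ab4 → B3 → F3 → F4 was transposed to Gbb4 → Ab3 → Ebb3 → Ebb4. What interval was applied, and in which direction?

From Ab4 to Gbb4 is 2 letter names — a second of some quality.
Gbb4 to Ab4 is 3 semitones, which makes it an augmented second; the second version is lower, so the direction is down.
Checking another pair — F4 → Ebb4 — gives the same interval.

down an augmented second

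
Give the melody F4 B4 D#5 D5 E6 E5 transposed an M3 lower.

Db4 G4 B4 Bb4 C6 C5

F4 to Db4
B4 to G4
D#5 to B4
D5 to Bb4
E6 to C6
E5 to C5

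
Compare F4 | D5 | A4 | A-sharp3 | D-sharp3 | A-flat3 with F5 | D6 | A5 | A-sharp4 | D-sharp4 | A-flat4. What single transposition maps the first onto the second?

Take the first pair: F4 → F5. F to F spans 8 letter names, so the interval is some kind of octave.
F4 to F5 is 12 semitones, which makes it a perfect octave; the second version is higher, so the direction is up.
Checking another pair — Ab3 → Ab4 — gives the same interval.

up a perfect octave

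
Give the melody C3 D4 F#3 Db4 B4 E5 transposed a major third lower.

Ab2 Bb3 D3 Bbb3 G4 C5

C3 → Ab2
D4 → Bb3
F#3 → D3
Db4 → Bbb3
B4 → G4
E5 → C5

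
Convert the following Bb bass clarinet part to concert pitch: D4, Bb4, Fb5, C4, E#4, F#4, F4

C3 Ab3 Ebb4 Bb2 D#3 E3 Eb3

The Bb bass clarinet sounds a major ninth below written, so transpose each written note down a major ninth.
D4 → C3
Bb4 → Ab3
Fb5 → Ebb4
C4 → Bb2
E#4 → D#3
F#4 → E3
F4 → Eb3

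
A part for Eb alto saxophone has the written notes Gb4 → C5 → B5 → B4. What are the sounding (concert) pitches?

Bbb3 Eb4 D5 D4

The Eb alto saxophone sounds a major sixth below written, so transpose each written note down a major sixth.
Gb4 to Bbb3
C5 to Eb4
B5 to D5
B4 to D4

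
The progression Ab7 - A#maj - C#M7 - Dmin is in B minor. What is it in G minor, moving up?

B minor up to G minor is a minor sixth; each chord root moves by that interval while the quality stays the same.
Ab7: root Ab up a minor sixth → Fb, giving Fb7.
A#maj: root A# up a minor sixth → F#, giving F#maj.
C#M7: root C# up a minor sixth → A, giving AM7.
Dmin: root D up a minor sixth → Bb, giving Bbmin.

Fb7 F#maj AM7 Bbmin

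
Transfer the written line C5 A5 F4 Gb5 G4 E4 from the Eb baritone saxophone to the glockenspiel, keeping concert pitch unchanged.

Eb1 C2 Ab0 Bbb1 Bb0 G0

First find concert pitch: the Eb baritone saxophone sounds a major thirteenth below written, so C5 A5 F4 Gb5 G4 E4 sounds Eb3 C4 Ab2 Bbb3 Bb2 G2.
Then write for glockenspiel: it sounds a perfect fifteenth above written, so the part must be a perfect fifteenth below concert.
Eb3 → Eb1
C4 → C2
Ab2 → Ab0
Bbb3 → Bbb1
Bb2 → Bb0
G2 → G0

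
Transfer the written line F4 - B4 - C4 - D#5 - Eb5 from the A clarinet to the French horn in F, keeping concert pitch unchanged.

First find concert pitch: the A clarinet sounds a minor third below written, so F4 B4 C4 D#5 Eb5 sounds D4 G#4 A3 B#4 C5.
Then write for French horn in F: it sounds a perfect fifth below written, so the part must be a perfect fifth above concert.
D4 → A4
G#4 → D#5
A3 → E4
B#4 → F##5
C5 → G5

A4 D#5 E4 F##5 G5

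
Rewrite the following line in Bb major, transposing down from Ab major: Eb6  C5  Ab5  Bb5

Ab major to Bb major down is a minor seventh, so every note moves down by that interval.
Eb6 → F5
C5 → D4
Ab5 → Bb4
Bb5 → C5

F5 D4 Bb4 C5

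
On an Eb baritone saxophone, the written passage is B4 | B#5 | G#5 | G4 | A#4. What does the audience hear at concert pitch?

D3 D#4 B3 Bb2 C#3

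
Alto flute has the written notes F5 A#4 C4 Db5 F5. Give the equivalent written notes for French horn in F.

G5 B#4 D4 Eb5 G5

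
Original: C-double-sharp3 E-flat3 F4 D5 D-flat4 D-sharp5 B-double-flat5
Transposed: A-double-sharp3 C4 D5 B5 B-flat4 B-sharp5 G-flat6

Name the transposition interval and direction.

Take the first pair: C##3 → A##3. C to A spans 6 letter names, so the interval is some kind of sixth.
C##3 to A##3 is 9 semitones, which makes it a major sixth; the second version is higher, so the direction is up.
Checking another pair — Bbb5 → Gb6 — gives the same interval.

up a major sixth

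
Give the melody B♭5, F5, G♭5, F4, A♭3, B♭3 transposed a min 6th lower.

D5 A4 Bb4 A3 C3 D3

Bb5 to D5
F5 to A4
Gb5 to Bb4
F4 to A3
Ab3 to C3
Bb3 to D3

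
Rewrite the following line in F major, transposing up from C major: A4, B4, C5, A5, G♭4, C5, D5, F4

From C up to F is a perfect fourth; apply that to each pitch.
A4 → D5
B4 → E5
C5 → F5
A5 → D6
Gb4 → Cb5
C5 → F5
D5 → G5
F4 → Bb4

D5 E5 F5 D6 Cb5 F5 G5 Bb4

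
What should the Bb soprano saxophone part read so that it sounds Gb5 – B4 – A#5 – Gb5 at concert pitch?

The Bb soprano saxophone sounds a major second below written, so the written part must be a major second above concert — transpose each note up.
Gb5 → Ab5
B4 → C#5
A#5 → B#5
Gb5 → Ab5

Ab5 C#5 B#5 Ab5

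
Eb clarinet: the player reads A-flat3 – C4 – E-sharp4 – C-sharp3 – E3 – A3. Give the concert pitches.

Written C4 on the Eb clarinet sounds as Eb4, a minor third higher; apply that shift to every note.
Ab3 -> Cb4
C4 -> Eb4
E#4 -> G#4
C#3 -> E3
E3 -> G3
A3 -> C4

Cb4 Eb4 G#4 E3 G3 C4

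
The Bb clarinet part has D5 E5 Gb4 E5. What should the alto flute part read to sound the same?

F5 G5 Bbb4 G5

First find concert pitch: the Bb clarinet sounds a major second below written, so D5 E5 Gb4 E5 sounds C5 D5 Fb4 D5.
Then write for alto flute: it sounds a perfect fourth below written, so the part must be a perfect fourth above concert.
C5 → F5
D5 → G5
Fb4 → Bbb4
D5 → G5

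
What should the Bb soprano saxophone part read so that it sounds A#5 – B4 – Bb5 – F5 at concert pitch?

B#5 C#5 C6 G5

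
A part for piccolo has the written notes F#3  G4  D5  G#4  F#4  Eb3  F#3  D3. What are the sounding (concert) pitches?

F#4 G5 D6 G#5 F#5 Eb4 F#4 D4

The piccolo sounds a perfect octave above written, so transpose each written note up a perfect octave.
F#3 gives F#4
G4 gives G5
D5 gives D6
G#4 gives G#5
F#4 gives F#5
Eb3 gives Eb4
F#3 gives F#4
D3 gives D4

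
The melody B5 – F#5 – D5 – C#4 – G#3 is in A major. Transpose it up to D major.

A major to D major up is a perfect fourth, so every note moves up by that interval.
B5 to E6
F#5 to B5
D5 to G5
C#4 to F#4
G#3 to C#4

E6 B5 G5 F#4 C#4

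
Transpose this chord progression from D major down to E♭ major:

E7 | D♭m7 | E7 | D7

F7 Ebbm7 F7 Eb7

D major down to E♭ major is a major seventh; each chord root moves by that interval while the quality stays the same.
E7: root E down a major seventh → F, giving F7.
D♭m7: root D♭ down a major seventh → Ebb, giving Ebbm7.
E7: root E down a major seventh → F, giving F7.
D7: root D down a major seventh → Eb, giving Eb7.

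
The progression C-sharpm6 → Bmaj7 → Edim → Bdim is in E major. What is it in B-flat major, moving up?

E major up to B-flat major is a diminished fifth; each chord root moves by that interval while the quality stays the same.
C-sharpm6: root C-sharp up a diminished fifth → G, giving Gm6.
Bmaj7: root B up a diminished fifth → F, giving Fmaj7.
Edim: root E up a diminished fifth → Bb, giving Bbdim.
Bdim: root B up a diminished fifth → F, giving Fdim.

Gm6 Fmaj7 Bbdim Fdim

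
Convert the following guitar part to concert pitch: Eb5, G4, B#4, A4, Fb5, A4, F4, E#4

The guitar sounds a perfect octave below written, so transpose each written note down a perfect octave.
Eb5 to Eb4
G4 to G3
B#4 to B#3
A4 to A3
Fb5 to Fb4
A4 to A3
F4 to F3
E#4 to E#3

Eb4 G3 B#3 A3 Fb4 A3 F3 E#3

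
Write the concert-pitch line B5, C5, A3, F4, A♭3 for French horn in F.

Written C4 sounds as F3 on the French horn in F, so concert pitches are written a perfect fifth up.
B5 gives F#6
C5 gives G5
A3 gives E4
F4 gives C5
Ab3 gives Eb4

F#6 G5 E4 C5 Eb4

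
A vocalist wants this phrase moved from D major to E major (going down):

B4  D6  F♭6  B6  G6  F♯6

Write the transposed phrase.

From D down to E is a minor seventh; apply that to each pitch.
B4 → C#4
D6 → E5
Fb6 → Gb5
B6 → C#6
G6 → A5
F#6 → G#5

C#4 E5 Gb5 C#6 A5 G#5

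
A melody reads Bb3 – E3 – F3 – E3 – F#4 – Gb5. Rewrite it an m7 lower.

A minor seventh down from Bb3 gives C3.
A minor seventh down from E3 gives F#2.
F3 down a minor seventh is G2.
A minor seventh down from E3 gives F#2.
F#4: a seventh down reaches G, and 10 semitones makes it G#3.
A minor seventh down from Gb5 gives Ab4.

C3 F#2 G2 F#2 G#3 Ab4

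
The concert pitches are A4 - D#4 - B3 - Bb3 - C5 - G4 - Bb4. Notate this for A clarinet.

C5 F#4 D4 Db4 Eb5 Bb4 Db5

The A clarinet sounds a minor third below written, so the written part must be a minor third above concert — transpose each note up.
A4 becomes C5
D#4 becomes F#4
B3 becomes D4
Bb3 becomes Db4
C5 becomes Eb5
G4 becomes Bb4
Bb4 becomes Db5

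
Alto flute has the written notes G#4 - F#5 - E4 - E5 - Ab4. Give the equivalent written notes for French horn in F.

First find concert pitch: the alto flute sounds a perfect fourth below written, so G#4 F#5 E4 E5 Ab4 sounds D#4 C#5 B3 B4 Eb4.
Then write for French horn in F: it sounds a perfect fifth below written, so the part must be a perfect fifth above concert.
D#4 → A#4
C#5 → G#5
B3 → F#4
B4 → F#5
Eb4 → Bb4

A#4 G#5 F#4 F#5 Bb4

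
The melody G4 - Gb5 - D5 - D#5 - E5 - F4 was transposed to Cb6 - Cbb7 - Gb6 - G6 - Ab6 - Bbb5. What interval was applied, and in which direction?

up a diminished eleventh

From G4 to Cb6 is 11 letter names — an eleventh of some quality.
G4 to Cb6 is 16 semitones, which makes it a diminished eleventh; the second version is higher, so the direction is up.
Checking another pair — F4 → Bbb5 — gives the same interval.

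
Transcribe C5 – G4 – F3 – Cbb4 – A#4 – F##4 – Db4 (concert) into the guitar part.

C6 G5 F4 Cbb5 A#5 F##5 Db5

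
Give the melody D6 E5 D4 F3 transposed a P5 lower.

G5 A4 G3 Bb2

D6 to G5
E5 to A4
D4 to G3
F3 to Bb2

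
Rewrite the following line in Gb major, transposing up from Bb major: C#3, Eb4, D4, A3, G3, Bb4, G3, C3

A3 Cb5 Bb4 F4 Eb4 Gb5 Eb4 Ab3

From Bb up to Gb is a minor sixth; apply that to each pitch.
C#3 -> A3
Eb4 -> Cb5
D4 -> Bb4
A3 -> F4
G3 -> Eb4
Bb4 -> Gb5
G3 -> Eb4
C3 -> Ab3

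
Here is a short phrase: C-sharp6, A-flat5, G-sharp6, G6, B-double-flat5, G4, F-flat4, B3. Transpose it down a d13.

E##4 C#4 B##4 B#4 D4 B#2 A2 D##2

C#6 down a diminished thirteenth is E##4.
A diminished thirteenth down from Ab5 gives C#4.
G#6 down a diminished thirteenth is B##4.
A diminished thirteenth down from G6 gives B#4.
Bbb5 down a diminished thirteenth is D4.
A diminished thirteenth down from G4 gives B#2.
Fb4 down a diminished thirteenth is A2.
B3: a thirteenth down reaches D, and 19 semitones makes it D##2.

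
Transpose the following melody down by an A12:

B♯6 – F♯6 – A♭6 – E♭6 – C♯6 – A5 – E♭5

E5 Bb4 Dbb5 Abb4 F4 Db4 Abb3

B#6: a twelfth down reaches E, and 20 semitones makes it E5.
F#6: a twelfth down reaches B, and 20 semitones makes it Bb4.
Ab6: a twelfth down reaches D, and 20 semitones makes it Dbb5.
Eb6 down an augmented twelfth is Abb4.
An augmented twelfth down from C#6 gives F4.
An augmented twelfth down from A5 gives Db4.
Eb5: a twelfth down reaches A, and 20 semitones makes it Abb3.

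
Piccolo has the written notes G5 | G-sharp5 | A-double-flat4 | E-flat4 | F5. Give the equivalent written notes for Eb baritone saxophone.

First find concert pitch: the piccolo sounds a perfect octave above written, so G5 G-sharp5 A-double-flat4 E-flat4 F5 sounds G6 G#6 Abb5 Eb5 F6.
Then write for Eb baritone saxophone: it sounds a major thirteenth below written, so the part must be a major thirteenth above concert.
G6 → E8
G#6 → E#8
Abb5 → Fb7
Eb5 → C7
F6 → D8

E8 E#8 Fb7 C7 D8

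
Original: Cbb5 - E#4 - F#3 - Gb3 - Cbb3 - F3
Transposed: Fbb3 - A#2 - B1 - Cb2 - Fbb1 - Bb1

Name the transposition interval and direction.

From Cbb5 to Fbb3 is 12 letter names — a twelfth of some quality.
Fbb3 to Cbb5 is 19 semitones, which makes it a perfect twelfth; the second version is lower, so the direction is down.
Checking another pair — F3 → Bb1 — gives the same interval.

down a perfect twelfth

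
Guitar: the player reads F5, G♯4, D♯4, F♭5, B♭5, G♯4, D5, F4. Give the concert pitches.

F4 G#3 D#3 Fb4 Bb4 G#3 D4 F3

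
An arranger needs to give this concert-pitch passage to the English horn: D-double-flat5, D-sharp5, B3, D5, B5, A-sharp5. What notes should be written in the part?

The English horn sounds a perfect fifth below written, so the written part must be a perfect fifth above concert — transpose each note up.
Dbb5 -> Abb5
D#5 -> A#5
B3 -> F#4
D5 -> A5
B5 -> F#6
A#5 -> E#6

Abb5 A#5 F#4 A5 F#6 E#6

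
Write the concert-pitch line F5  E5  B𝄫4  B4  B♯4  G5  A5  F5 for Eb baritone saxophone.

Written C4 sounds as Eb2 on the Eb baritone saxophone, so concert pitches are written a major thirteenth up.
F5 → D7
E5 → C#7
Bbb4 → Gb6
B4 → G#6
B#4 → G##6
G5 → E7
A5 → F#7
F5 → D7

D7 C#7 Gb6 G#6 G##6 E7 F#7 D7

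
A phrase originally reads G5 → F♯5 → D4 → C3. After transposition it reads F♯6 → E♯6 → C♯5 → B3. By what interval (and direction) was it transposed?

up a major seventh

Take the first pair: G5 → F#6. G to F spans 7 letter names, so the interval is some kind of seventh.
G5 to F#6 is 11 semitones, which makes it a major seventh; the second version is higher, so the direction is up.
Checking another pair — C3 → B3 — gives the same interval.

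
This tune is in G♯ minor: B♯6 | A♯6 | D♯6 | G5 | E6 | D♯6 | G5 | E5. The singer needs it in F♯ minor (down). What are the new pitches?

A#6 G#6 C#6 F5 D6 C#6 F5 D5

G♯ minor to F♯ minor down is a major second, so every note moves down by that interval.
B#6 becomes A#6
A#6 becomes G#6
D#6 becomes C#6
G5 becomes F5
E6 becomes D6
D#6 becomes C#6
G5 becomes F5
E5 becomes D5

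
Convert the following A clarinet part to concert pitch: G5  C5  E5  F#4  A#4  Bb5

The A clarinet sounds a minor third below written, so transpose each written note down a minor third.
G5 to E5
C5 to A4
E5 to C#5
F#4 to D#4
A#4 to F##4
Bb5 to G5

E5 A4 C#5 D#4 F##4 G5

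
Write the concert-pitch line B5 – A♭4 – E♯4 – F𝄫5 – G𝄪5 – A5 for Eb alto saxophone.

Written C4 sounds as Eb3 on the Eb alto saxophone, so concert pitches are written a major sixth up.
B5 to G#6
Ab4 to F5
E#4 to C##5
Fbb5 to Dbb6
G##5 to E##6
A5 to F#6

G#6 F5 C##5 Dbb6 E##6 F#6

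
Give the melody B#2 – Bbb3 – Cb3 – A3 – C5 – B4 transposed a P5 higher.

B#2 → F##3
Bbb3 → Fb4
Cb3 → Gb3
A3 → E4
C5 → G5
B4 → F#5

F##3 Fb4 Gb3 E4 G5 F#5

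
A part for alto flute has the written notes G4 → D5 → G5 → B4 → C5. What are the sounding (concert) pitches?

D4 A4 D5 F#4 G4

The alto flute sounds a perfect fourth below written, so transpose each written note down a perfect fourth.
G4 -> D4
D5 -> A4
G5 -> D5
B4 -> F#4
C5 -> G4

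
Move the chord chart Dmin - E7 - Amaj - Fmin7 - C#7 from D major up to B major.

D major up to B major is a major sixth; each chord root moves by that interval while the quality stays the same.
Dmin: root D up a major sixth → B, giving Bmin.
E7: root E up a major sixth → C#, giving C#7.
Amaj: root A up a major sixth → F#, giving F#maj.
Fmin7: root F up a major sixth → D, giving Dmin7.
C#7: root C# up a major sixth → A#, giving A#7.

Bmin C#7 F#maj Dmin7 A#7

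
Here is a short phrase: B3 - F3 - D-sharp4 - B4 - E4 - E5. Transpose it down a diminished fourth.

A diminished fourth down from B3 gives F##3.
F3 down a diminished fourth is C#3.
D#4: a fourth down reaches A, and 4 semitones makes it A##3.
B4: a fourth down reaches F, and 4 semitones makes it F##4.
A diminished fourth down from E4 gives B#3.
E5: a fourth down reaches B, and 4 semitones makes it B#4.

F##3 C#3 A##3 F##4 B#3 B#4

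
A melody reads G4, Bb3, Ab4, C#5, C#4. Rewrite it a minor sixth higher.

Eb5 Gb4 Fb5 A5 A4

G4 becomes Eb5
Bb3 becomes Gb4
Ab4 becomes Fb5
C#5 becomes A5
C#4 becomes A4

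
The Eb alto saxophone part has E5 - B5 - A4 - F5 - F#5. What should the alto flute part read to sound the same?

C5 G5 F4 Db5 D5

First find concert pitch: the Eb alto saxophone sounds a major sixth below written, so E5 B5 A4 F5 F#5 sounds G4 D5 C4 Ab4 A4.
Then write for alto flute: it sounds a perfect fourth below written, so the part must be a perfect fourth above concert.
G4 → C5
D5 → G5
C4 → F4
Ab4 → Db5
A4 → D5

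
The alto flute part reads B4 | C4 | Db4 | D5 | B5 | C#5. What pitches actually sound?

F#4 G3 Ab3 A4 F#5 G#4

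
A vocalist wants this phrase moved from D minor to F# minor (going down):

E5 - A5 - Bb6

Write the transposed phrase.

D minor to F# minor down is a minor sixth, so every note moves down by that interval.
E5 to G#4
A5 to C#5
Bb6 to D6

G#4 C#5 D6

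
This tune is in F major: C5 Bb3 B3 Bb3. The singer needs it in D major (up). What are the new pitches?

F major to D major up is a major sixth, so every note moves up by that interval.
C5 → A5
Bb3 → G4
B3 → G#4
Bb3 → G4

A5 G4 G#4 G4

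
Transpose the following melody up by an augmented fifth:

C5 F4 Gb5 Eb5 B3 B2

C5 -> G#5
F4 -> C#5
Gb5 -> D6
Eb5 -> B5
B3 -> F##4
B2 -> F##3

G#5 C#5 D6 B5 F##4 F##3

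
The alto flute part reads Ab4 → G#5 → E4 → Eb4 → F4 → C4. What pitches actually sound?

The alto flute sounds a perfect fourth below written, so transpose each written note down a perfect fourth.
Ab4 to Eb4
G#5 to D#5
E4 to B3
Eb4 to Bb3
F4 to C4
C4 to G3

Eb4 D#5 B3 Bb3 C4 G3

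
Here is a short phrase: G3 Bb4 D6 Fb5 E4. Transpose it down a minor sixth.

B2 D4 F#5 Ab4 G#3

G3 to B2
Bb4 to D4
D6 to F#5
Fb5 to Ab4
E4 to G#3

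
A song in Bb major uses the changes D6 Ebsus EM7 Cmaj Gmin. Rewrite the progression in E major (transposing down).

G#6 Asus A#M7 F#maj C#min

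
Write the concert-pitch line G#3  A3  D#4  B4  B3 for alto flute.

Written C4 sounds as G3 on the alto flute, so concert pitches are written a perfect fourth up.
G#3 -> C#4
A3 -> D4
D#4 -> G#4
B4 -> E5
B3 -> E4

C#4 D4 G#4 E5 E4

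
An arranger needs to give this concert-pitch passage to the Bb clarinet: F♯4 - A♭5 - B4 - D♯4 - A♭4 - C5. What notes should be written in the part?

Written C4 sounds as Bb3 on the Bb clarinet, so concert pitches are written a major second up.
F#4 to G#4
Ab5 to Bb5
B4 to C#5
D#4 to E#4
Ab4 to Bb4
C5 to D5

G#4 Bb5 C#5 E#4 Bb4 D5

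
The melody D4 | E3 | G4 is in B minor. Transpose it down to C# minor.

From B down to C# is a minor seventh; apply that to each pitch.
D4 gives E3
E3 gives F#2
G4 gives A3

E3 F#2 A3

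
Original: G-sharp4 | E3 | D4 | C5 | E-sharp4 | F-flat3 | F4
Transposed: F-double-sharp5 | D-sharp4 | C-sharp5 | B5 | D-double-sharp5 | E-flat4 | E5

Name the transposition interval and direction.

up a major seventh

From G#4 to F##5 is 7 letter names — a seventh of some quality.
G#4 to F##5 is 11 semitones, which makes it a major seventh; the second version is higher, so the direction is up.
Checking another pair — F4 → E5 — gives the same interval.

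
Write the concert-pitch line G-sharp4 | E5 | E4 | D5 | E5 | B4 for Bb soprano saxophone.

A#4 F#5 F#4 E5 F#5 C#5

Written C4 sounds as Bb3 on the Bb soprano saxophone, so concert pitches are written a major second up.
G#4 -> A#4
E5 -> F#5
E4 -> F#4
D5 -> E5
E5 -> F#5
B4 -> C#5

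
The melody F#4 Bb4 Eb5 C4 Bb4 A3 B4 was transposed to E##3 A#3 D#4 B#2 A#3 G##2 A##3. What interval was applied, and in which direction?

Take the first pair: F#4 → E##3. F to E spans 9 letter names, so the interval is some kind of ninth.
E##3 to F#4 is 12 semitones, which makes it a diminished ninth; the second version is lower, so the direction is down.
Checking another pair — B4 → A##3 — gives the same interval.

down a diminished ninth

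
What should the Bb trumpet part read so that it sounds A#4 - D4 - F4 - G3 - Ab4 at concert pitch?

B#4 E4 G4 A3 Bb4

The Bb trumpet sounds a major second below written, so the written part must be a major second above concert — transpose each note up.
A#4 to B#4
D4 to E4
F4 to G4
G3 to A3
Ab4 to Bb4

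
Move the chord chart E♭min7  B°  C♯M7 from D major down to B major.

Cmin7 G#° A#M7

D major down to B major is a minor third; each chord root moves by that interval while the quality stays the same.
E♭min7: root E♭ down a minor third → C, giving Cmin7.
B°: root B down a minor third → G#, giving G#°.
C♯M7: root C♯ down a minor third → A#, giving A#M7.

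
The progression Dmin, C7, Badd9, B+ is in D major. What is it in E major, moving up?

Emin D7 C#add9 C#+

D major up to E major is a major second; each chord root moves by that interval while the quality stays the same.
Dmin: root D up a major second → E, giving Emin.
C7: root C up a major second → D, giving D7.
Badd9: root B up a major second → C#, giving C#add9.
B+: root B up a major second → C#, giving C#+.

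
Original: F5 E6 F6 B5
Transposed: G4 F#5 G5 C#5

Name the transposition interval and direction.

down a minor seventh

From F5 to G4 is 7 letter names — a seventh of some quality.
G4 to F5 is 10 semitones, which makes it a minor seventh; the second version is lower, so the direction is down.
Checking another pair — B5 → C#5 — gives the same interval.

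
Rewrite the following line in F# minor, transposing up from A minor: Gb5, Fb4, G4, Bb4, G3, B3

A minor to F# minor up is a major sixth, so every note moves up by that interval.
Gb5 -> Eb6
Fb4 -> Db5
G4 -> E5
Bb4 -> G5
G3 -> E4
B3 -> G#4

Eb6 Db5 E5 G5 E4 G#4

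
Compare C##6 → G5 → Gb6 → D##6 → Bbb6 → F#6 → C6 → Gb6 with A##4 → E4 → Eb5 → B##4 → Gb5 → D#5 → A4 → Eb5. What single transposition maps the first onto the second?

down a minor tenth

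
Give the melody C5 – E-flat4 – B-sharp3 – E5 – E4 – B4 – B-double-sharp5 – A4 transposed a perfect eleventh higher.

C5 → F6
Eb4 → Ab5
B#3 → E#5
E5 → A6
E4 → A5
B4 → E6
B##5 → E##7
A4 → D6

F6 Ab5 E#5 A6 A5 E6 E##7 D6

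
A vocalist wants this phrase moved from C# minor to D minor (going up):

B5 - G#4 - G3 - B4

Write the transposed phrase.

From C# up to D is a minor second; apply that to each pitch.
B5 → C6
G#4 → A4
G3 → Ab3
B4 → C5

C6 A4 Ab3 C5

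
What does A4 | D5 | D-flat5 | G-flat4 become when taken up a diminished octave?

A diminished octave up from A4 gives Ab5.
D5: an octave up reaches D, and 11 semitones makes it Db6.
A diminished octave up from Db5 gives Dbb6.
Gb4 up a diminished octave is Gbb5.

Ab5 Db6 Dbb6 Gbb5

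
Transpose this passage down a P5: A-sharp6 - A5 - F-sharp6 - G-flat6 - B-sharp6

A#6 gives D#6
A5 gives D5
F#6 gives B5
Gb6 gives Cb6
B#6 gives E#6

D#6 D5 B5 Cb6 E#6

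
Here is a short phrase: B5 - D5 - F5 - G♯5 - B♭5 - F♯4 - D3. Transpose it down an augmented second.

Ab5 Cb5 Ebb5 F5 Abb5 Eb4 Cb3

An augmented second down from B5 gives Ab5.
D5: a second down reaches C, and 3 semitones makes it Cb5.
F5: a second down reaches E, and 3 semitones makes it Ebb5.
G#5: a second down reaches F, and 3 semitones makes it F5.
Bb5 down an augmented second is Abb5.
F#4 down an augmented second is Eb4.
An augmented second down from D3 gives Cb3.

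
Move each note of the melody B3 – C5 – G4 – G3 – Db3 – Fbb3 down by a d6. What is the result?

A diminished sixth down from B3 gives D##3.
C5 down a diminished sixth is E#4.
G4 down a diminished sixth is B#3.
G3 down a diminished sixth is B#2.
A diminished sixth down from Db3 gives F#2.
Fbb3 down a diminished sixth is Ab2.

D##3 E#4 B#3 B#2 F#2 Ab2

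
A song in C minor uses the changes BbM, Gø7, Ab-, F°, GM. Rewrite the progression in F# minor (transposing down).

EM C#ø7 D- B° C#M

C minor down to F# minor is a diminished fifth; each chord root moves by that interval while the quality stays the same.
BbM: root Bb down a diminished fifth → E, giving EM.
Gø7: root G down a diminished fifth → C#, giving C#ø7.
Ab-: root Ab down a diminished fifth → D, giving D-.
F°: root F down a diminished fifth → B, giving B°.
GM: root G down a diminished fifth → C#, giving C#M.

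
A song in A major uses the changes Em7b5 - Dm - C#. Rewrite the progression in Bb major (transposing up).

Fm7b5 Ebm D

A major up to Bb major is a minor second; each chord root moves by that interval while the quality stays the same.
Em7b5: root E up a minor second → F, giving Fm7b5.
Dm: root D up a minor second → Eb, giving Ebm.
C#: root C# up a minor second → D, giving D.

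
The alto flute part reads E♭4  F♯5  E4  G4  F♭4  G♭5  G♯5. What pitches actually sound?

Bb3 C#5 B3 D4 Cb4 Db5 D#5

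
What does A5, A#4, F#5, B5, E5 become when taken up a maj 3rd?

A5 gives C#6
A#4 gives C##5
F#5 gives A#5
B5 gives D#6
E5 gives G#5

C#6 C##5 A#5 D#6 G#5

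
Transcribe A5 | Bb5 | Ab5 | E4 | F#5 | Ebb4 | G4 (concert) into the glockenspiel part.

A3 Bb3 Ab3 E2 F#3 Ebb2 G2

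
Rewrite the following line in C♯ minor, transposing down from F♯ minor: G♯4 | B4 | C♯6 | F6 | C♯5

D#4 F#4 G#5 C6 G#4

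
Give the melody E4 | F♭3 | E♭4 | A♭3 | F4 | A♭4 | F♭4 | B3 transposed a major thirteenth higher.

A major thirteenth up from E4 gives C#6.
Fb3: a thirteenth up reaches D, and 21 semitones makes it Db5.
Eb4: a thirteenth up reaches C, and 21 semitones makes it C6.
A major thirteenth up from Ab3 gives F5.
A major thirteenth up from F4 gives D6.
Ab4 up a major thirteenth is F6.
A major thirteenth up from Fb4 gives Db6.
B3: a thirteenth up reaches G, and 21 semitones makes it G#5.

C#6 Db5 C6 F5 D6 F6 Db6 G#5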